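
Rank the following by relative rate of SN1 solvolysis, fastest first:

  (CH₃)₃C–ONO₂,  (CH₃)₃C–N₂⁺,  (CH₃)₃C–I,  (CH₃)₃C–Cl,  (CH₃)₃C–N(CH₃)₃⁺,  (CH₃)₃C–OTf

(CH₃)₃C–N₂⁺ > (CH₃)₃C–OTf > (CH₃)₃C–I > (CH₃)₃C–Cl > (CH₃)₃C–ONO₂ > (CH₃)₃C–N(CH₃)₃⁺

The skeletons are identical, so relative rate is governed entirely by leaving-group ability.
A good leaving group is a weak base: the lower the pKₐ of its conjugate acid, the more readily it departs.
(CH₃)₃C–N₂⁺ loses N₂: no meaningful conjugate acid; N₂ departs as an exceptionally stable neutral molecule
(CH₃)₃C–OTf loses OTf⁻: pKₐ(CF₃SO₃H (triflic acid)) ≈ -14
(CH₃)₃C–I loses I⁻: pKₐ(HI) ≈ -10
(CH₃)₃C–Cl loses Cl⁻: pKₐ(HCl) ≈ -7
(CH₃)₃C–ONO₂ loses NO₃⁻: pKₐ(HNO₃) ≈ -1.3
(CH₃)₃C–N(CH₃)₃⁺ loses NR'₃: pKₐ(R'₃NH⁺) ≈ 10.7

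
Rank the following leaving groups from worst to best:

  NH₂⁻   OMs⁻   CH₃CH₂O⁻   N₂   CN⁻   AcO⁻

NH₂⁻ < CH₃CH₂O⁻ < CN⁻ < AcO⁻ < OMs⁻ < N₂

Rank by basicity of the departing species: weakest base leaves most easily.
N₂: no meaningful conjugate acid; N₂ departs as an exceptionally stable neutral molecule
OMs⁻: pKₐ(CH₃SO₃H (MsOH)) ≈ -1.9
AcO⁻: pKₐ(CH₃COOH) ≈ 4.8 — resonance-stabilised but still a weak base
CN⁻: pKₐ(HCN) ≈ 9.2
CH₃CH₂O⁻: pKₐ(CH₃CH₂OH) ≈ 16
NH₂⁻: pKₐ(NH₃) ≈ 38 — extremely strong base; never a leaving group
Listed from poorest to best leaving group as asked.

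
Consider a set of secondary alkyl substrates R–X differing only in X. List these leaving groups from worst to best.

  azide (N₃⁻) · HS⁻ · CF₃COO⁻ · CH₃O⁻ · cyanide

A good leaving group is a weak base: the lower the pKₐ of its conjugate acid, the more readily it departs.
CF₃COO⁻: pKₐ(CF₃COOH) ≈ 0.2
azide (N₃⁻): pKₐ(HN₃) ≈ 4.7
HS⁻: pKₐ(H₂S) ≈ 7
cyanide: pKₐ(HCN) ≈ 9.2
CH₃O⁻: pKₐ(CH₃OH) ≈ 15.5
Listed from poorest to best leaving group as asked.

CH₃O⁻ < cyanide < HS⁻ < azide (N₃⁻) < CF₃COO⁻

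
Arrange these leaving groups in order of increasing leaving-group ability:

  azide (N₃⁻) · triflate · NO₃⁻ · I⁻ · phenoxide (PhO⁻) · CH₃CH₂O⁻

Rank by basicity of the departing species: weakest base leaves most easily.
triflate: pKₐ(CF₃SO₃H (triflic acid)) ≈ -14 — charge spread over three oxygens and a CF₃ group; the premier leaving group in synthesis
I⁻: pKₐ(HI) ≈ -10 — large, highly polarisable; very weak base
NO₃⁻: pKₐ(HNO₃) ≈ -1.3
azide (N₃⁻): pKₐ(HN₃) ≈ 4.7
phenoxide (PhO⁻): pKₐ(C₆H₅OH (phenol)) ≈ 10 — resonance into the ring helps, but still a poor LG
CH₃CH₂O⁻: pKₐ(CH₃CH₂OH) ≈ 16
Reversing gives the worst-to-best order requested.

CH₃CH₂O⁻ < phenoxide (PhO⁻) < azide (N₃⁻) < NO₃⁻ < I⁻ < triflate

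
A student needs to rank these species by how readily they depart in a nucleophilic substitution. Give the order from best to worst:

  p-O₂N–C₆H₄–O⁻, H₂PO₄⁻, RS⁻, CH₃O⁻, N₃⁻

The more stable X⁻ (or X) is on its own — i.e. the weaker a base it is — the better a leaving group it makes.
H₂PO₄⁻: pKₐ(H₃PO₄) ≈ 2.1
N₃⁻: pKₐ(HN₃) ≈ 4.7
p-O₂N–C₆H₄–O⁻: pKₐ(p-nitrophenol) ≈ 7.2
RS⁻: pKₐ(RSH (a thiol)) ≈ 10.5
CH₃O⁻: pKₐ(CH₃OH) ≈ 15.5

H₂PO₄⁻ > N₃⁻ > p-O₂N–C₆H₄–O⁻ > RS⁻ > CH₃O⁻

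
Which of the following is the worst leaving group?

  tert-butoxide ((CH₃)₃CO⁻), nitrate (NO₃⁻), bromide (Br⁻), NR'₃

A good leaving group is a weak base: the lower the pKₐ of its conjugate acid, the more readily it departs.
bromide (Br⁻): pKₐ(HBr) ≈ -9
nitrate (NO₃⁻): pKₐ(HNO₃) ≈ -1.3
NR'₃: pKₐ(R'₃NH⁺) ≈ 10.7
tert-butoxide ((CH₃)₃CO⁻): pKₐ(t-BuOH) ≈ 18

tert-butoxide ((CH₃)₃CO⁻)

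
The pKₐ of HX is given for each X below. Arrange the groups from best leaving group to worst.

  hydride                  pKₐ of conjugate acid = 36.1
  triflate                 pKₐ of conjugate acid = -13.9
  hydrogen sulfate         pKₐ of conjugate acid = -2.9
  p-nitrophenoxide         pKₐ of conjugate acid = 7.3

Lower conjugate-acid pKₐ ⇒ weaker base ⇒ better leaving group.
Sorting by the given values: triflate (-13.9), hydrogen sulfate (-2.9), p-nitrophenoxide (7.3), hydride (36.1).

triflate > hydrogen sulfate > p-nitrophenoxide > hydride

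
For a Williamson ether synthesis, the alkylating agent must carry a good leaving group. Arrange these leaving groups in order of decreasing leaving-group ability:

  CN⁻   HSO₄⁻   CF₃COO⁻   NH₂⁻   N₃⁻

A good leaving group is a weak base: the lower the pKₐ of its conjugate acid, the more readily it departs.
HSO₄⁻: pKₐ(H₂SO₄) ≈ -3 — conjugate base of a strong mineral acid
CF₃COO⁻: pKₐ(CF₃COOH) ≈ 0.2
N₃⁻: pKₐ(HN₃) ≈ 4.7
CN⁻: pKₐ(HCN) ≈ 9.2 — sp carbon stabilises the charge somewhat, but still a poor LG
NH₂⁻: pKₐ(NH₃) ≈ 38

HSO₄⁻ > CF₃COO⁻ > N₃⁻ > CN⁻ > NH₂⁻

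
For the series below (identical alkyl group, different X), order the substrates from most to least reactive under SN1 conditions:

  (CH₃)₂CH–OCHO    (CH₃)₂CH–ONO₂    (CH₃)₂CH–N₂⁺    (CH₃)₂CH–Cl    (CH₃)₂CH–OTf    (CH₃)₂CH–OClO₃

The skeletons are identical, so relative rate is governed entirely by leaving-group ability.
A good leaving group is a weak base: the lower the pKₐ of its conjugate acid, the more readily it departs.
(CH₃)₂CH–N₂⁺ loses N₂: no meaningful conjugate acid; N₂ departs as an exceptionally stable neutral molecule
(CH₃)₂CH–OTf loses OTf⁻: pKₐ(CF₃SO₃H (triflic acid)) ≈ -14
(CH₃)₂CH–OClO₃ loses ClO₄⁻: pKₐ(HClO₄) ≈ -10
(CH₃)₂CH–Cl loses Cl⁻: pKₐ(HCl) ≈ -7
(CH₃)₂CH–ONO₂ loses NO₃⁻: pKₐ(HNO₃) ≈ -1.3
(CH₃)₂CH–OCHO loses HCOO⁻: pKₐ(HCOOH) ≈ 3.8

(CH₃)₂CH–N₂⁺ > (CH₃)₂CH–OTf > (CH₃)₂CH–OClO₃ > (CH₃)₂CH–Cl > (CH₃)₂CH–ONO₂ > (CH₃)₂CH–OCHO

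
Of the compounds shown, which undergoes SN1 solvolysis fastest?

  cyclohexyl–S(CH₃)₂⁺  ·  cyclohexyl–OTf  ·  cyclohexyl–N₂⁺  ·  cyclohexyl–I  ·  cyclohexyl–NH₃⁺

Identical carbon frameworks mean the comparison reduces to leaving-group quality.
Leaving-group ability tracks the stability of the departed species; conjugate-acid pKₐ is the usual yardstick (lower pKₐ → better LG).
cyclohexyl–N₂⁺ loses N₂: no meaningful conjugate acid; N₂ departs as an exceptionally stable neutral molecule
cyclohexyl–OTf loses OTf⁻: pKₐ(CF₃SO₃H (triflic acid)) ≈ -14
cyclohexyl–I loses I⁻: pKₐ(HI) ≈ -10
cyclohexyl–S(CH₃)₂⁺ loses SR'₂: pKₐ(R'₂SH⁺) ≈ -7
cyclohexyl–NH₃⁺ loses NH₃: pKₐ(NH₄⁺) ≈ 9.2

cyclohexyl–N₂⁺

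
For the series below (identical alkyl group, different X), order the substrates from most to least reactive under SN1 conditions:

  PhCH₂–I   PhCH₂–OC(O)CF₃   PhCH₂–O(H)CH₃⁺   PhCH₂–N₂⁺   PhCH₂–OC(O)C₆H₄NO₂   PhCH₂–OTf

Identical carbon frameworks mean the comparison reduces to leaving-group quality.
A good leaving group is a weak base: the lower the pKₐ of its conjugate acid, the more readily it departs.
PhCH₂–N₂⁺ loses N₂: no meaningful conjugate acid; N₂ departs as an exceptionally stable neutral molecule
PhCH₂–OTf loses OTf⁻: pKₐ(CF₃SO₃H (triflic acid)) ≈ -14
PhCH₂–I loses I⁻: pKₐ(HI) ≈ -10
PhCH₂–O(H)CH₃⁺ loses R'OH: pKₐ(R'OH₂⁺) ≈ -2.4
PhCH₂–OC(O)CF₃ loses CF₃COO⁻: pKₐ(CF₃COOH) ≈ 0.2
PhCH₂–OC(O)C₆H₄NO₂ loses p-O₂N–C₆H₄–COO⁻: pKₐ(p-nitrobenzoic acid) ≈ 3.4

PhCH₂–N₂⁺ > PhCH₂–OTf > PhCH₂–I > PhCH₂–O(H)CH₃⁺ > PhCH₂–OC(O)CF₃ > PhCH₂–OC(O)C₆H₄NO₂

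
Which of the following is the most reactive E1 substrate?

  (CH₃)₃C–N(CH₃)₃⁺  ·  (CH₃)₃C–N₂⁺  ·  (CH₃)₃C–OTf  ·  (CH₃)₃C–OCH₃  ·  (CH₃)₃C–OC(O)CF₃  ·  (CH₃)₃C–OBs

(CH₃)₃C–N₂⁺

The skeletons are identical, so relative rate is governed entirely by leaving-group ability.
Leaving-group ability tracks the stability of the departed species; conjugate-acid pKₐ is the usual yardstick (lower pKₐ → better LG).
(CH₃)₃C–N₂⁺ loses N₂: no meaningful conjugate acid; N₂ departs as an exceptionally stable neutral molecule
(CH₃)₃C–OTf loses OTf⁻: pKₐ(CF₃SO₃H (triflic acid)) ≈ -14
(CH₃)₃C–OBs loses OBs⁻: pKₐ(p-BrC₆H₄SO₃H) ≈ -2.8
(CH₃)₃C–OC(O)CF₃ loses CF₃COO⁻: pKₐ(CF₃COOH) ≈ 0.2
(CH₃)₃C–N(CH₃)₃⁺ loses NR'₃: pKₐ(R'₃NH⁺) ≈ 10.7
(CH₃)₃C–OCH₃ loses CH₃O⁻: pKₐ(CH₃OH) ≈ 15.5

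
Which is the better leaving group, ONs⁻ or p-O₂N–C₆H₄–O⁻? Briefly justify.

ONs⁻

ONs⁻ is the better leaving group.
pKₐ(p-O₂NC₆H₄SO₃H) ≈ -3.5 versus pKₐ(p-nitrophenol) ≈ 7.2: ONs⁻ is the much weaker base.
P-nitro group further stabilises the sulfonate.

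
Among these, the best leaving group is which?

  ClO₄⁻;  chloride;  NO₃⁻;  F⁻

A good leaving group is a weak base: the lower the pKₐ of its conjugate acid, the more readily it departs.
ClO₄⁻: pKₐ(HClO₄) ≈ -10
chloride: pKₐ(HCl) ≈ -7
NO₃⁻: pKₐ(HNO₃) ≈ -1.3
F⁻: pKₐ(HF) ≈ 3.2

ClO₄⁻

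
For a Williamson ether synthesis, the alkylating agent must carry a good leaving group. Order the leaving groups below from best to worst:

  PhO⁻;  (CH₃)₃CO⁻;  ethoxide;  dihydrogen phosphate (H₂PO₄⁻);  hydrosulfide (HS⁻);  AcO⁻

Leaving-group ability tracks the stability of the departed species; conjugate-acid pKₐ is the usual yardstick (lower pKₐ → better LG).
dihydrogen phosphate (H₂PO₄⁻): pKₐ(H₃PO₄) ≈ 2.1 — moderate base; biological leaving group after further activation
AcO⁻: pKₐ(CH₃COOH) ≈ 4.8
hydrosulfide (HS⁻): pKₐ(H₂S) ≈ 7
PhO⁻: pKₐ(C₆H₅OH (phenol)) ≈ 10
ethoxide: pKₐ(CH₃CH₂OH) ≈ 16
(CH₃)₃CO⁻: pKₐ(t-BuOH) ≈ 18 — bulky, strongly basic alkoxide

dihydrogen phosphate (H₂PO₄⁻) > AcO⁻ > hydrosulfide (HS⁻) > PhO⁻ > ethoxide > (CH₃)₃CO⁻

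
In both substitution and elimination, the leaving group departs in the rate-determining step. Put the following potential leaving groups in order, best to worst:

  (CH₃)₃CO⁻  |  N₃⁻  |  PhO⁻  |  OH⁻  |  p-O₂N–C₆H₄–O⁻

N₃⁻ > p-O₂N–C₆H₄–O⁻ > PhO⁻ > OH⁻ > (CH₃)₃CO⁻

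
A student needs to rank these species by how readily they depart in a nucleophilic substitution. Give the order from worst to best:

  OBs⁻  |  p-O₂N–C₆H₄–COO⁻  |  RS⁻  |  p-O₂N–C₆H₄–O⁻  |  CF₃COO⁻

RS⁻ < p-O₂N–C₆H₄–O⁻ < p-O₂N–C₆H₄–COO⁻ < CF₃COO⁻ < OBs⁻

Rank by basicity of the departing species: weakest base leaves most easily.
OBs⁻: pKₐ(p-BrC₆H₄SO₃H) ≈ -2.8
CF₃COO⁻: pKₐ(CF₃COOH) ≈ 0.2
p-O₂N–C₆H₄–COO⁻: pKₐ(p-nitrobenzoic acid) ≈ 3.4
p-O₂N–C₆H₄–O⁻: pKₐ(p-nitrophenol) ≈ 7.2
RS⁻: pKₐ(RSH (a thiol)) ≈ 10.5
Reversing gives the worst-to-best order requested.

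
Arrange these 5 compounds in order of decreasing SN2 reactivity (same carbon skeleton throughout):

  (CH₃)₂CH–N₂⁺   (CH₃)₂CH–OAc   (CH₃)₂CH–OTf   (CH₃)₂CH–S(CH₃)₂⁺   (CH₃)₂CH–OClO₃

Same R in every case — rank the leaving groups.
A good leaving group is a weak base: the lower the pKₐ of its conjugate acid, the more readily it departs.
(CH₃)₂CH–N₂⁺ loses N₂: no meaningful conjugate acid; N₂ departs as an exceptionally stable neutral molecule
(CH₃)₂CH–OTf loses OTf⁻: pKₐ(CF₃SO₃H (triflic acid)) ≈ -14
(CH₃)₂CH–OClO₃ loses ClO₄⁻: pKₐ(HClO₄) ≈ -10
(CH₃)₂CH–S(CH₃)₂⁺ loses SR'₂: pKₐ(R'₂SH⁺) ≈ -7
(CH₃)₂CH–OAc loses AcO⁻: pKₐ(CH₃COOH) ≈ 4.8

(CH₃)₂CH–N₂⁺ > (CH₃)₂CH–OTf > (CH₃)₂CH–OClO₃ > (CH₃)₂CH–S(CH₃)₂⁺ > (CH₃)₂CH–OAc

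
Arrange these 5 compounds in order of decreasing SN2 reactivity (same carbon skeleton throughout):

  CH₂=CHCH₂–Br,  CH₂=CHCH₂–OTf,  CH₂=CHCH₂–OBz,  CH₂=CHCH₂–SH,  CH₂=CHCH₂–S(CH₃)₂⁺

Identical carbon frameworks mean the comparison reduces to leaving-group quality.
Rank by basicity of the departing species: weakest base leaves most easily.
CH₂=CHCH₂–OTf loses OTf⁻: pKₐ(CF₃SO₃H (triflic acid)) ≈ -14
CH₂=CHCH₂–Br loses Br⁻: pKₐ(HBr) ≈ -9
CH₂=CHCH₂–S(CH₃)₂⁺ loses SR'₂: pKₐ(R'₂SH⁺) ≈ -7
CH₂=CHCH₂–OBz loses PhCOO⁻: pKₐ(C₆H₅COOH) ≈ 4.2
CH₂=CHCH₂–SH loses HS⁻: pKₐ(H₂S) ≈ 7

CH₂=CHCH₂–OTf > CH₂=CHCH₂–Br > CH₂=CHCH₂–S(CH₃)₂⁺ > CH₂=CHCH₂–OBz > CH₂=CHCH₂–SH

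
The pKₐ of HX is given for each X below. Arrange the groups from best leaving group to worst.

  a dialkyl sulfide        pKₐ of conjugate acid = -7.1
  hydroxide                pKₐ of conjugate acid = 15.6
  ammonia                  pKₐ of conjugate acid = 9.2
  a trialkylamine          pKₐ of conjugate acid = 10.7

Lower conjugate-acid pKₐ ⇒ weaker base ⇒ better leaving group.
Sorting by the given values: a dialkyl sulfide (-7.1), ammonia (9.2), a trialkylamine (10.7), hydroxide (15.6).

a dialkyl sulfide > ammonia > a trialkylamine > hydroxide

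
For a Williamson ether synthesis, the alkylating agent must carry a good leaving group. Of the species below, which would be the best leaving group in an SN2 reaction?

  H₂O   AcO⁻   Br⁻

Br⁻

Leaving-group ability tracks the stability of the departed species; conjugate-acid pKₐ is the usual yardstick (lower pKₐ → better LG).
Br⁻: pKₐ(HBr) ≈ -9
H₂O: pKₐ(H₃O⁺) ≈ -1.7
AcO⁻: pKₐ(CH₃COOH) ≈ 4.8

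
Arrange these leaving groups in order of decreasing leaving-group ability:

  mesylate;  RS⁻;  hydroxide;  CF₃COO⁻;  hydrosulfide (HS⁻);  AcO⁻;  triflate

triflate > mesylate > CF₃COO⁻ > AcO⁻ > hydrosulfide (HS⁻) > RS⁻ > hydroxide

The more stable X⁻ (or X) is on its own — i.e. the weaker a base it is — the better a leaving group it makes.
triflate: pKₐ(CF₃SO₃H (triflic acid)) ≈ -14 — charge spread over three oxygens and a CF₃ group; the premier leaving group in synthesis
mesylate: pKₐ(CH₃SO₃H (MsOH)) ≈ -1.9
CF₃COO⁻: pKₐ(CF₃COOH) ≈ 0.2 — strongly electron-withdrawing CF₃ stabilises the carboxylate
AcO⁻: pKₐ(CH₃COOH) ≈ 4.8 — resonance-stabilised but still a weak base
hydrosulfide (HS⁻): pKₐ(H₂S) ≈ 7 — larger and more polarisable than the oxygen analogue
RS⁻: pKₐ(RSH (a thiol)) ≈ 10.5 — moderately basic; rarely leaves without activation
hydroxide: pKₐ(H₂O) ≈ 15.7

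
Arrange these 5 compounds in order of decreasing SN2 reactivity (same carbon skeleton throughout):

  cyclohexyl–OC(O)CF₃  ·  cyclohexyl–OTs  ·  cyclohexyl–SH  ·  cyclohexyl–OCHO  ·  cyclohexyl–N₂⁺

With the same alkyl group throughout, only the leaving group differentiates the rates.
The more stable X⁻ (or X) is on its own — i.e. the weaker a base it is — the better a leaving group it makes.
cyclohexyl–N₂⁺ loses N₂: no meaningful conjugate acid; N₂ departs as an exceptionally stable neutral molecule
cyclohexyl–OTs loses OTs⁻: pKₐ(p-CH₃C₆H₄SO₃H (TsOH)) ≈ -2.8
cyclohexyl–OC(O)CF₃ loses CF₃COO⁻: pKₐ(CF₃COOH) ≈ 0.2
cyclohexyl–OCHO loses HCOO⁻: pKₐ(HCOOH) ≈ 3.8
cyclohexyl–SH loses HS⁻: pKₐ(H₂S) ≈ 7

cyclohexyl–N₂⁺ > cyclohexyl–OTs > cyclohexyl–OC(O)CF₃ > cyclohexyl–OCHO > cyclohexyl–SH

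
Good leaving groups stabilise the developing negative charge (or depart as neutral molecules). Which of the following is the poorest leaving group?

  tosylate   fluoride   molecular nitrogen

The more stable X⁻ (or X) is on its own — i.e. the weaker a base it is — the better a leaving group it makes.
molecular nitrogen: no meaningful conjugate acid; N₂ departs as an exceptionally stable neutral molecule
tosylate: pKₐ(p-CH₃C₆H₄SO₃H (TsOH)) ≈ -2.8
fluoride: pKₐ(HF) ≈ 3.2

fluoride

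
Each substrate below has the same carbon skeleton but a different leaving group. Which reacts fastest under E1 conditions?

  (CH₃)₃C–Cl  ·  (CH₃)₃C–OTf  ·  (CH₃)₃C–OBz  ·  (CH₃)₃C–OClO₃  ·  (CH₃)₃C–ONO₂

(CH₃)₃C–OTf

With the same alkyl group throughout, only the leaving group differentiates the rates.
A good leaving group is a weak base: the lower the pKₐ of its conjugate acid, the more readily it departs.
(CH₃)₃C–OTf loses OTf⁻: pKₐ(CF₃SO₃H (triflic acid)) ≈ -14
(CH₃)₃C–OClO₃ loses ClO₄⁻: pKₐ(HClO₄) ≈ -10
(CH₃)₃C–Cl loses Cl⁻: pKₐ(HCl) ≈ -7
(CH₃)₃C–ONO₂ loses NO₃⁻: pKₐ(HNO₃) ≈ -1.3
(CH₃)₃C–OBz loses PhCOO⁻: pKₐ(C₆H₅COOH) ≈ 4.2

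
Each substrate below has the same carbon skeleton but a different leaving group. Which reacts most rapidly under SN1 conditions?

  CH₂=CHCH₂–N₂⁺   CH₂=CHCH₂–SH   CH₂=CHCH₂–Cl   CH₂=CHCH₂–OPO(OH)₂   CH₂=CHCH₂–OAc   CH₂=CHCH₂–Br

The skeletons are identical, so relative rate is governed entirely by leaving-group ability.
The more stable X⁻ (or X) is on its own — i.e. the weaker a base it is — the better a leaving group it makes.
CH₂=CHCH₂–N₂⁺ loses N₂: no meaningful conjugate acid; N₂ departs as an exceptionally stable neutral molecule
CH₂=CHCH₂–Br loses Br⁻: pKₐ(HBr) ≈ -9
CH₂=CHCH₂–Cl loses Cl⁻: pKₐ(HCl) ≈ -7
CH₂=CHCH₂–OPO(OH)₂ loses H₂PO₄⁻: pKₐ(H₃PO₄) ≈ 2.1
CH₂=CHCH₂–OAc loses AcO⁻: pKₐ(CH₃COOH) ≈ 4.8
CH₂=CHCH₂–SH loses HS⁻: pKₐ(H₂S) ≈ 7

CH₂=CHCH₂–N₂⁺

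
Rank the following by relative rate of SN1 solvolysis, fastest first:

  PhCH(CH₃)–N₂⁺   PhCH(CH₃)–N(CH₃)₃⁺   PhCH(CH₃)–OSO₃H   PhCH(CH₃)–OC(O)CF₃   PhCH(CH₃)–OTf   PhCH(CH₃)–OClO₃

The skeletons are identical, so relative rate is governed entirely by leaving-group ability.
Leaving-group ability tracks the stability of the departed species; conjugate-acid pKₐ is the usual yardstick (lower pKₐ → better LG).
PhCH(CH₃)–N₂⁺ loses N₂: no meaningful conjugate acid; N₂ departs as an exceptionally stable neutral molecule
PhCH(CH₃)–OTf loses OTf⁻: pKₐ(CF₃SO₃H (triflic acid)) ≈ -14
PhCH(CH₃)–OClO₃ loses ClO₄⁻: pKₐ(HClO₄) ≈ -10
PhCH(CH₃)–OSO₃H loses HSO₄⁻: pKₐ(H₂SO₄) ≈ -3
PhCH(CH₃)–OC(O)CF₃ loses CF₃COO⁻: pKₐ(CF₃COOH) ≈ 0.2
PhCH(CH₃)–N(CH₃)₃⁺ loses NR'₃: pKₐ(R'₃NH⁺) ≈ 10.7

PhCH(CH₃)–N₂⁺ > PhCH(CH₃)–OTf > PhCH(CH₃)–OClO₃ > PhCH(CH₃)–OSO₃H > PhCH(CH₃)–OC(O)CF₃ > PhCH(CH₃)–N(CH₃)₃⁺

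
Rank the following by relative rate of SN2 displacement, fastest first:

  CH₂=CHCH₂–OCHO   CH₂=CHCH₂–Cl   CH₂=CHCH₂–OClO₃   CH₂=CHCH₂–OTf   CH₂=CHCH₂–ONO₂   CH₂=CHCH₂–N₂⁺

CH₂=CHCH₂–N₂⁺ > CH₂=CHCH₂–OTf > CH₂=CHCH₂–OClO₃ > CH₂=CHCH₂–Cl > CH₂=CHCH₂–ONO₂ > CH₂=CHCH₂–OCHO

Identical carbon frameworks mean the comparison reduces to leaving-group quality.
The more stable X⁻ (or X) is on its own — i.e. the weaker a base it is — the better a leaving group it makes.
CH₂=CHCH₂–N₂⁺ loses N₂: no meaningful conjugate acid; N₂ departs as an exceptionally stable neutral molecule
CH₂=CHCH₂–OTf loses OTf⁻: pKₐ(CF₃SO₃H (triflic acid)) ≈ -14
CH₂=CHCH₂–OClO₃ loses ClO₄⁻: pKₐ(HClO₄) ≈ -10
CH₂=CHCH₂–Cl loses Cl⁻: pKₐ(HCl) ≈ -7
CH₂=CHCH₂–ONO₂ loses NO₃⁻: pKₐ(HNO₃) ≈ -1.3
CH₂=CHCH₂–OCHO loses HCOO⁻: pKₐ(HCOOH) ≈ 3.8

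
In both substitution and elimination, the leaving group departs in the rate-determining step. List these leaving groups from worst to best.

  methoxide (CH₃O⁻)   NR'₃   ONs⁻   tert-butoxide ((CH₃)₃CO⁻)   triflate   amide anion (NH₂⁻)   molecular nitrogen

amide anion (NH₂⁻) < tert-butoxide ((CH₃)₃CO⁻) < methoxide (CH₃O⁻) < NR'₃ < ONs⁻ < triflate < molecular nitrogen

molecular nitrogen: no meaningful conjugate acid; N₂ departs as an exceptionally stable neutral molecule
triflate: pKₐ(CF₃SO₃H (triflic acid)) ≈ -14
ONs⁻: pKₐ(p-O₂NC₆H₄SO₃H) ≈ -3.5 — p-nitro group further stabilises the sulfonate
NR'₃: pKₐ(R'₃NH⁺) ≈ 10.7
methoxide (CH₃O⁻): pKₐ(CH₃OH) ≈ 15.5
tert-butoxide ((CH₃)₃CO⁻): pKₐ(t-BuOH) ≈ 18 — bulky, strongly basic alkoxide
amide anion (NH₂⁻): pKₐ(NH₃) ≈ 38 — extremely strong base; never a leaving group
Reversing gives the worst-to-best order requested.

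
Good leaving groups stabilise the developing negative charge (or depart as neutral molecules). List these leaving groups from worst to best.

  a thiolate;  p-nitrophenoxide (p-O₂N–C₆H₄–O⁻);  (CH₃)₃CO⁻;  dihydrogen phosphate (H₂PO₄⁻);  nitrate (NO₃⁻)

(CH₃)₃CO⁻ < a thiolate < p-nitrophenoxide (p-O₂N–C₆H₄–O⁻) < dihydrogen phosphate (H₂PO₄⁻) < nitrate (NO₃⁻)

nitrate (NO₃⁻): pKₐ(HNO₃) ≈ -1.3 — resonance-delocalised over three oxygens
dihydrogen phosphate (H₂PO₄⁻): pKₐ(H₃PO₄) ≈ 2.1 — moderate base; biological leaving group after further activation
p-nitrophenoxide (p-O₂N–C₆H₄–O⁻): pKₐ(p-nitrophenol) ≈ 7.2 — nitro group delocalises the charge; the classic chromogenic LG
a thiolate: pKₐ(RSH (a thiol)) ≈ 10.5 — moderately basic; rarely leaves without activation
(CH₃)₃CO⁻: pKₐ(t-BuOH) ≈ 18
Listed from poorest to best leaving group as asked.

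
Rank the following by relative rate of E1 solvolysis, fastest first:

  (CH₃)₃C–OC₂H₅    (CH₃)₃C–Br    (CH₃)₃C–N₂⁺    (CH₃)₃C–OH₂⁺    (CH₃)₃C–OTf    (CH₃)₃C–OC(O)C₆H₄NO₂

The skeletons are identical, so relative rate is governed entirely by leaving-group ability.
The more stable X⁻ (or X) is on its own — i.e. the weaker a base it is — the better a leaving group it makes.
(CH₃)₃C–N₂⁺ loses N₂: no meaningful conjugate acid; N₂ departs as an exceptionally stable neutral molecule
(CH₃)₃C–OTf loses OTf⁻: pKₐ(CF₃SO₃H (triflic acid)) ≈ -14
(CH₃)₃C–Br loses Br⁻: pKₐ(HBr) ≈ -9
(CH₃)₃C–OH₂⁺ loses H₂O: pKₐ(H₃O⁺) ≈ -1.7
(CH₃)₃C–OC(O)C₆H₄NO₂ loses p-O₂N–C₆H₄–COO⁻: pKₐ(p-nitrobenzoic acid) ≈ 3.4
(CH₃)₃C–OC₂H₅ loses CH₃CH₂O⁻: pKₐ(CH₃CH₂OH) ≈ 16

(CH₃)₃C–N₂⁺ > (CH₃)₃C–OTf > (CH₃)₃C–Br > (CH₃)₃C–OH₂⁺ > (CH₃)₃C–OC(O)C₆H₄NO₂ > (CH₃)₃C–OC₂H₅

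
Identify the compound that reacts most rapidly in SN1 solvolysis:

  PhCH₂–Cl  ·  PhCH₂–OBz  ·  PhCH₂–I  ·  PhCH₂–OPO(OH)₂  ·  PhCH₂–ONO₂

PhCH₂–I

Same R in every case — rank the leaving groups.
Leaving-group ability tracks the stability of the departed species; conjugate-acid pKₐ is the usual yardstick (lower pKₐ → better LG).
PhCH₂–I loses I⁻: pKₐ(HI) ≈ -10
PhCH₂–Cl loses Cl⁻: pKₐ(HCl) ≈ -7
PhCH₂–ONO₂ loses NO₃⁻: pKₐ(HNO₃) ≈ -1.3
PhCH₂–OPO(OH)₂ loses H₂PO₄⁻: pKₐ(H₃PO₄) ≈ 2.1
PhCH₂–OBz loses PhCOO⁻: pKₐ(C₆H₅COOH) ≈ 4.2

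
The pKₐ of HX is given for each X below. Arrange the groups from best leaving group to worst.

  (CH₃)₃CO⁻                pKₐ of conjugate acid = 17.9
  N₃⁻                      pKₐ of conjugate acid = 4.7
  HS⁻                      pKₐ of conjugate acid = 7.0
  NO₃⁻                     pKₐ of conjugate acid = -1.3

NO₃⁻ > N₃⁻ > HS⁻ > (CH₃)₃CO⁻

Lower conjugate-acid pKₐ ⇒ weaker base ⇒ better leaving group.
Sorting by the given values: NO₃⁻ (-1.3), N₃⁻ (4.7), HS⁻ (7.0), (CH₃)₃CO⁻ (17.9).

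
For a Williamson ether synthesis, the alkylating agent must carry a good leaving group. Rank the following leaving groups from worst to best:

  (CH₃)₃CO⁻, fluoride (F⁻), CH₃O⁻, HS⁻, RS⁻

(CH₃)₃CO⁻ < CH₃O⁻ < RS⁻ < HS⁻ < fluoride (F⁻)

fluoride (F⁻): pKₐ(HF) ≈ 3.2 — small and strongly basic; the poor halide leaving group
HS⁻: pKₐ(H₂S) ≈ 7
RS⁻: pKₐ(RSH (a thiol)) ≈ 10.5 — moderately basic; rarely leaves without activation
CH₃O⁻: pKₐ(CH₃OH) ≈ 15.5 — strong base; alkoxides do not leave unassisted
(CH₃)₃CO⁻: pKₐ(t-BuOH) ≈ 18 — bulky, strongly basic alkoxide
Listed from poorest to best leaving group as asked.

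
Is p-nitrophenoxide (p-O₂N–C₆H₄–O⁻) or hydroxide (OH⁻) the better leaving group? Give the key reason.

p-nitrophenoxide (p-O₂N–C₆H₄–O⁻)

p-nitrophenoxide (p-O₂N–C₆H₄–O⁻) is the better leaving group.
pKₐ(p-nitrophenol) ≈ 7.2 versus pKₐ(H₂O) ≈ 15.7: p-nitrophenoxide (p-O₂N–C₆H₄–O⁻) is the much weaker base.
Nitro group delocalises the charge; the classic chromogenic LG.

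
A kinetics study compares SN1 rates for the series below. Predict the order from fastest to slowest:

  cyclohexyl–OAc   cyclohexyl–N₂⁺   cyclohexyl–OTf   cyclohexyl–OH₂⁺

cyclohexyl–N₂⁺ > cyclohexyl–OTf > cyclohexyl–OH₂⁺ > cyclohexyl–OAc

The skeletons are identical, so relative rate is governed entirely by leaving-group ability.
The more stable X⁻ (or X) is on its own — i.e. the weaker a base it is — the better a leaving group it makes.
cyclohexyl–N₂⁺ loses N₂: no meaningful conjugate acid; N₂ departs as an exceptionally stable neutral molecule
cyclohexyl–OTf loses OTf⁻: pKₐ(CF₃SO₃H (triflic acid)) ≈ -14
cyclohexyl–OH₂⁺ loses H₂O: pKₐ(H₃O⁺) ≈ -1.7
cyclohexyl–OAc loses AcO⁻: pKₐ(CH₃COOH) ≈ 4.8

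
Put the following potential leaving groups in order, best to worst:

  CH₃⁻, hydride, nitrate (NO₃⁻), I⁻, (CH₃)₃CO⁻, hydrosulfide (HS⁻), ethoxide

I⁻ > nitrate (NO₃⁻) > hydrosulfide (HS⁻) > ethoxide > (CH₃)₃CO⁻ > hydride > CH₃⁻

I⁻: pKₐ(HI) ≈ -10
nitrate (NO₃⁻): pKₐ(HNO₃) ≈ -1.3
hydrosulfide (HS⁻): pKₐ(H₂S) ≈ 7 — larger and more polarisable than the oxygen analogue
ethoxide: pKₐ(CH₃CH₂OH) ≈ 16 — strong base; alkoxides do not leave unassisted
(CH₃)₃CO⁻: pKₐ(t-BuOH) ≈ 18 — bulky, strongly basic alkoxide
hydride: pKₐ(H₂) ≈ 36 — extremely strong base; leaves only in special hydride-transfer contexts
CH₃⁻: pKₐ(CH₄) ≈ 48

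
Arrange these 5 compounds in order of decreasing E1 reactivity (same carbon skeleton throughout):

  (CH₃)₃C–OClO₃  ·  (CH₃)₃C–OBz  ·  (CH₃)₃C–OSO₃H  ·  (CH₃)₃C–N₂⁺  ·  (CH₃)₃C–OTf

Identical carbon frameworks mean the comparison reduces to leaving-group quality.
A good leaving group is a weak base: the lower the pKₐ of its conjugate acid, the more readily it departs.
(CH₃)₃C–N₂⁺ loses N₂: no meaningful conjugate acid; N₂ departs as an exceptionally stable neutral molecule
(CH₃)₃C–OTf loses OTf⁻: pKₐ(CF₃SO₃H (triflic acid)) ≈ -14
(CH₃)₃C–OClO₃ loses ClO₄⁻: pKₐ(HClO₄) ≈ -10
(CH₃)₃C–OSO₃H loses HSO₄⁻: pKₐ(H₂SO₄) ≈ -3
(CH₃)₃C–OBz loses PhCOO⁻: pKₐ(C₆H₅COOH) ≈ 4.2

(CH₃)₃C–N₂⁺ > (CH₃)₃C–OTf > (CH₃)₃C–OClO₃ > (CH₃)₃C–OSO₃H > (CH₃)₃C–OBz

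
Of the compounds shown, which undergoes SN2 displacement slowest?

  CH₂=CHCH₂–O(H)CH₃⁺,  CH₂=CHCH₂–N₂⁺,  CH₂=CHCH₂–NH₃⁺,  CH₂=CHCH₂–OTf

Identical carbon frameworks mean the comparison reduces to leaving-group quality.
Rank by basicity of the departing species: weakest base leaves most easily.
CH₂=CHCH₂–N₂⁺ loses N₂: no meaningful conjugate acid; N₂ departs as an exceptionally stable neutral molecule
CH₂=CHCH₂–OTf loses OTf⁻: pKₐ(CF₃SO₃H (triflic acid)) ≈ -14
CH₂=CHCH₂–O(H)CH₃⁺ loses R'OH: pKₐ(R'OH₂⁺) ≈ -2.4
CH₂=CHCH₂–NH₃⁺ loses NH₃: pKₐ(NH₄⁺) ≈ 9.2

CH₂=CHCH₂–NH₃⁺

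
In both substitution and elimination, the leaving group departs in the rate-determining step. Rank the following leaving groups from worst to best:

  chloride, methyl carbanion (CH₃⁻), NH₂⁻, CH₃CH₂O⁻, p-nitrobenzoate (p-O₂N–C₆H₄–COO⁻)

chloride: pKₐ(HCl) ≈ -7
p-nitrobenzoate (p-O₂N–C₆H₄–COO⁻): pKₐ(p-nitrobenzoic acid) ≈ 3.4
CH₃CH₂O⁻: pKₐ(CH₃CH₂OH) ≈ 16
NH₂⁻: pKₐ(NH₃) ≈ 38
methyl carbanion (CH₃⁻): pKₐ(CH₄) ≈ 48
The question asks for worst first, so the sequence is read in increasing leaving-group ability.

methyl carbanion (CH₃⁻) < NH₂⁻ < CH₃CH₂O⁻ < p-nitrobenzoate (p-O₂N–C₆H₄–COO⁻) < chloride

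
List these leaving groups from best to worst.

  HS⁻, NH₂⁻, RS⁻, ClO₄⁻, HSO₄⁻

ClO₄⁻ > HSO₄⁻ > HS⁻ > RS⁻ > NH₂⁻

Rank by basicity of the departing species: weakest base leaves most easily.
ClO₄⁻: pKₐ(HClO₄) ≈ -10 — extremely weak base; rarely used for safety reasons
HSO₄⁻: pKₐ(H₂SO₄) ≈ -3 — conjugate base of a strong mineral acid
HS⁻: pKₐ(H₂S) ≈ 7 — larger and more polarisable than the oxygen analogue
RS⁻: pKₐ(RSH (a thiol)) ≈ 10.5 — moderately basic; rarely leaves without activation
NH₂⁻: pKₐ(NH₃) ≈ 38 — extremely strong base; never a leaving group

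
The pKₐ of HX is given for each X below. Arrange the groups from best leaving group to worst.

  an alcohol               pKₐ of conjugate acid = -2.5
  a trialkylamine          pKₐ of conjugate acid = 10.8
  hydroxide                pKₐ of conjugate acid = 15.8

Lower conjugate-acid pKₐ ⇒ weaker base ⇒ better leaving group.
Sorting by the given values: an alcohol (-2.5), a trialkylamine (10.8), hydroxide (15.8).

an alcohol > a trialkylamine > hydroxide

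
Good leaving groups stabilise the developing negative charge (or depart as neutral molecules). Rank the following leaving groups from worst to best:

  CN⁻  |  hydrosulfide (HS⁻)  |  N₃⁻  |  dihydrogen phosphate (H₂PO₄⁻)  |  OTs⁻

Rank by basicity of the departing species: weakest base leaves most easily.
OTs⁻: pKₐ(p-CH₃C₆H₄SO₃H (TsOH)) ≈ -2.8 — resonance-delocalised arenesulfonate
dihydrogen phosphate (H₂PO₄⁻): pKₐ(H₃PO₄) ≈ 2.1
N₃⁻: pKₐ(HN₃) ≈ 4.7 — linear, resonance-stabilised
hydrosulfide (HS⁻): pKₐ(H₂S) ≈ 7 — larger and more polarisable than the oxygen analogue
CN⁻: pKₐ(HCN) ≈ 9.2 — sp carbon stabilises the charge somewhat, but still a poor LG
Reversing gives the worst-to-best order requested.

CN⁻ < hydrosulfide (HS⁻) < N₃⁻ < dihydrogen phosphate (H₂PO₄⁻) < OTs⁻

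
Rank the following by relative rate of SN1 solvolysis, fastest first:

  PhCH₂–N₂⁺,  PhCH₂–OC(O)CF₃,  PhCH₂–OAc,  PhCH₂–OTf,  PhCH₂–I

PhCH₂–N₂⁺ > PhCH₂–OTf > PhCH₂–I > PhCH₂–OC(O)CF₃ > PhCH₂–OAc

Same R in every case — rank the leaving groups.
Leaving-group ability tracks the stability of the departed species; conjugate-acid pKₐ is the usual yardstick (lower pKₐ → better LG).
PhCH₂–N₂⁺ loses N₂: no meaningful conjugate acid; N₂ departs as an exceptionally stable neutral molecule
PhCH₂–OTf loses OTf⁻: pKₐ(CF₃SO₃H (triflic acid)) ≈ -14
PhCH₂–I loses I⁻: pKₐ(HI) ≈ -10
PhCH₂–OC(O)CF₃ loses CF₃COO⁻: pKₐ(CF₃COOH) ≈ 0.2
PhCH₂–OAc loses AcO⁻: pKₐ(CH₃COOH) ≈ 4.8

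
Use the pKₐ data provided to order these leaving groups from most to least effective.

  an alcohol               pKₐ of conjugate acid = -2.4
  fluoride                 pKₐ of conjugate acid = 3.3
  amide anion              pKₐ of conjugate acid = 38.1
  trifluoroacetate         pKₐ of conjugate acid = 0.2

an alcohol > trifluoroacetate > fluoride > amide anion

Lower conjugate-acid pKₐ ⇒ weaker base ⇒ better leaving group.
Sorting by the given values: an alcohol (-2.4), trifluoroacetate (0.2), fluoride (3.3), amide anion (38.1).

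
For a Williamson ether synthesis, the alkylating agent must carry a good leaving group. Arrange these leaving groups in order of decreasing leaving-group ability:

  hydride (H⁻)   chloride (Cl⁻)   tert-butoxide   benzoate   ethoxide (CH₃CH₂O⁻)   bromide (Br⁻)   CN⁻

bromide (Br⁻) > chloride (Cl⁻) > benzoate > CN⁻ > ethoxide (CH₃CH₂O⁻) > tert-butoxide > hydride (H⁻)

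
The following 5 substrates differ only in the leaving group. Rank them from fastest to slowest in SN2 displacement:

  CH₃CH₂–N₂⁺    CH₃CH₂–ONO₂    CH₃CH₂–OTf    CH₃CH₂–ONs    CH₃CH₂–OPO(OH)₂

CH₃CH₂–N₂⁺ > CH₃CH₂–OTf > CH₃CH₂–ONs > CH₃CH₂–ONO₂ > CH₃CH₂–OPO(OH)₂

With the same alkyl group throughout, only the leaving group differentiates the rates.
The more stable X⁻ (or X) is on its own — i.e. the weaker a base it is — the better a leaving group it makes.
CH₃CH₂–N₂⁺ loses N₂: no meaningful conjugate acid; N₂ departs as an exceptionally stable neutral molecule
CH₃CH₂–OTf loses OTf⁻: pKₐ(CF₃SO₃H (triflic acid)) ≈ -14
CH₃CH₂–ONs loses ONs⁻: pKₐ(p-O₂NC₆H₄SO₃H) ≈ -3.5
CH₃CH₂–ONO₂ loses NO₃⁻: pKₐ(HNO₃) ≈ -1.3
CH₃CH₂–OPO(OH)₂ loses H₂PO₄⁻: pKₐ(H₃PO₄) ≈ 2.1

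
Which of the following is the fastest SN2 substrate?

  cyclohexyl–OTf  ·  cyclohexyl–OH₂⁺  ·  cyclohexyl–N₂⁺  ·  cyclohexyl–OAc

cyclohexyl–N₂⁺

The skeletons are identical, so relative rate is governed entirely by leaving-group ability.
The more stable X⁻ (or X) is on its own — i.e. the weaker a base it is — the better a leaving group it makes.
cyclohexyl–N₂⁺ loses N₂: no meaningful conjugate acid; N₂ departs as an exceptionally stable neutral molecule
cyclohexyl–OTf loses OTf⁻: pKₐ(CF₃SO₃H (triflic acid)) ≈ -14
cyclohexyl–OH₂⁺ loses H₂O: pKₐ(H₃O⁺) ≈ -1.7
cyclohexyl–OAc loses AcO⁻: pKₐ(CH₃COOH) ≈ 4.8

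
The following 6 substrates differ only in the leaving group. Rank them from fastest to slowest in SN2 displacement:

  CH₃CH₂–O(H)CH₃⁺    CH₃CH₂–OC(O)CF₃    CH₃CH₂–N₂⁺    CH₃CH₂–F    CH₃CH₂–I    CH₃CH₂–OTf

CH₃CH₂–N₂⁺ > CH₃CH₂–OTf > CH₃CH₂–I > CH₃CH₂–O(H)CH₃⁺ > CH₃CH₂–OC(O)CF₃ > CH₃CH₂–F

With the same alkyl group throughout, only the leaving group differentiates the rates.
A good leaving group is a weak base: the lower the pKₐ of its conjugate acid, the more readily it departs.
CH₃CH₂–N₂⁺ loses N₂: no meaningful conjugate acid; N₂ departs as an exceptionally stable neutral molecule
CH₃CH₂–OTf loses OTf⁻: pKₐ(CF₃SO₃H (triflic acid)) ≈ -14
CH₃CH₂–I loses I⁻: pKₐ(HI) ≈ -10
CH₃CH₂–O(H)CH₃⁺ loses R'OH: pKₐ(R'OH₂⁺) ≈ -2.4
CH₃CH₂–OC(O)CF₃ loses CF₃COO⁻: pKₐ(CF₃COOH) ≈ 0.2
CH₃CH₂–F loses F⁻: pKₐ(HF) ≈ 3.2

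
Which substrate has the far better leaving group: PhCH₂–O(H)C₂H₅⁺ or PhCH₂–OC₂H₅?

PhCH₂–O(H)C₂H₅⁺

From PhCH₂–OC₂H₅ the departing group would be CH₃CH₂O⁻ (pKₐ(CH₃CH₂OH) ≈ 16). Strong base; alkoxides do not leave unassisted.
From PhCH₂–O(H)C₂H₅⁺ the leaving group is R'OH (pKₐ(R'OH₂⁺) ≈ -2.4). Neutral; leaves from a protonated ether (an oxonium ion, R–O(H)R'⁺).
(In practice PhCH₂–O(H)C₂H₅⁺ is made from PhCH₂–OC₂H₅ by protonation with concentrated HBr, allowing neutral ethanol, rather than ethoxide, to depart.)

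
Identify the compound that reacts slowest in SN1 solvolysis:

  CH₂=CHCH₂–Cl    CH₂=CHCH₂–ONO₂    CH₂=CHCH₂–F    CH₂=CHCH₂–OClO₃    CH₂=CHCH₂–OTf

Same R in every case — rank the leaving groups.
The more stable X⁻ (or X) is on its own — i.e. the weaker a base it is — the better a leaving group it makes.
CH₂=CHCH₂–OTf loses OTf⁻: pKₐ(CF₃SO₃H (triflic acid)) ≈ -14
CH₂=CHCH₂–OClO₃ loses ClO₄⁻: pKₐ(HClO₄) ≈ -10
CH₂=CHCH₂–Cl loses Cl⁻: pKₐ(HCl) ≈ -7
CH₂=CHCH₂–ONO₂ loses NO₃⁻: pKₐ(HNO₃) ≈ -1.3
CH₂=CHCH₂–F loses F⁻: pKₐ(HF) ≈ 3.2

CH₂=CHCH₂–F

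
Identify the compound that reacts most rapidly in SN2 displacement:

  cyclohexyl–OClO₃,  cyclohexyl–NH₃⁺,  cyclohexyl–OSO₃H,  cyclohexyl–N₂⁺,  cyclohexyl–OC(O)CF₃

cyclohexyl–N₂⁺

Identical carbon frameworks mean the comparison reduces to leaving-group quality.
Leaving-group ability tracks the stability of the departed species; conjugate-acid pKₐ is the usual yardstick (lower pKₐ → better LG).
cyclohexyl–N₂⁺ loses N₂: no meaningful conjugate acid; N₂ departs as an exceptionally stable neutral molecule
cyclohexyl–OClO₃ loses ClO₄⁻: pKₐ(HClO₄) ≈ -10
cyclohexyl–OSO₃H loses HSO₄⁻: pKₐ(H₂SO₄) ≈ -3
cyclohexyl–OC(O)CF₃ loses CF₃COO⁻: pKₐ(CF₃COOH) ≈ 0.2
cyclohexyl–NH₃⁺ loses NH₃: pKₐ(NH₄⁺) ≈ 9.2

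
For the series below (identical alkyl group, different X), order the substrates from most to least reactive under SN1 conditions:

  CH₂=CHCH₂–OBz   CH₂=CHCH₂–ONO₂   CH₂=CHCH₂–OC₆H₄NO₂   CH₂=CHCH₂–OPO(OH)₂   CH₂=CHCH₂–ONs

CH₂=CHCH₂–ONs > CH₂=CHCH₂–ONO₂ > CH₂=CHCH₂–OPO(OH)₂ > CH₂=CHCH₂–OBz > CH₂=CHCH₂–OC₆H₄NO₂

The skeletons are identical, so relative rate is governed entirely by leaving-group ability.
Rank by basicity of the departing species: weakest base leaves most easily.
CH₂=CHCH₂–ONs loses ONs⁻: pKₐ(p-O₂NC₆H₄SO₃H) ≈ -3.5
CH₂=CHCH₂–ONO₂ loses NO₃⁻: pKₐ(HNO₃) ≈ -1.3
CH₂=CHCH₂–OPO(OH)₂ loses H₂PO₄⁻: pKₐ(H₃PO₄) ≈ 2.1
CH₂=CHCH₂–OBz loses PhCOO⁻: pKₐ(C₆H₅COOH) ≈ 4.2
CH₂=CHCH₂–OC₆H₄NO₂ loses p-O₂N–C₆H₄–O⁻: pKₐ(p-nitrophenol) ≈ 7.2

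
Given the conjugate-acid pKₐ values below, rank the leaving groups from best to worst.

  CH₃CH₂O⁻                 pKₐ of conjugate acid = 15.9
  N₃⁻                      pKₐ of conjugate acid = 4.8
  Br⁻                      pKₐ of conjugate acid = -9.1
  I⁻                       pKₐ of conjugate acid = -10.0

I⁻ > Br⁻ > N₃⁻ > CH₃CH₂O⁻

Lower conjugate-acid pKₐ ⇒ weaker base ⇒ better leaving group.
Sorting by the given values: I⁻ (-10.0), Br⁻ (-9.1), N₃⁻ (4.8), CH₃CH₂O⁻ (15.9).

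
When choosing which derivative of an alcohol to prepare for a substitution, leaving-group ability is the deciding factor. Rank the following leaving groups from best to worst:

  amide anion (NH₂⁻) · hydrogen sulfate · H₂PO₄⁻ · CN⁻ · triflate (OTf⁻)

The more stable X⁻ (or X) is on its own — i.e. the weaker a base it is — the better a leaving group it makes.
triflate (OTf⁻): pKₐ(CF₃SO₃H (triflic acid)) ≈ -14
hydrogen sulfate: pKₐ(H₂SO₄) ≈ -3
H₂PO₄⁻: pKₐ(H₃PO₄) ≈ 2.1
CN⁻: pKₐ(HCN) ≈ 9.2
amide anion (NH₂⁻): pKₐ(NH₃) ≈ 38

triflate (OTf⁻) > hydrogen sulfate > H₂PO₄⁻ > CN⁻ > amide anion (NH₂⁻)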